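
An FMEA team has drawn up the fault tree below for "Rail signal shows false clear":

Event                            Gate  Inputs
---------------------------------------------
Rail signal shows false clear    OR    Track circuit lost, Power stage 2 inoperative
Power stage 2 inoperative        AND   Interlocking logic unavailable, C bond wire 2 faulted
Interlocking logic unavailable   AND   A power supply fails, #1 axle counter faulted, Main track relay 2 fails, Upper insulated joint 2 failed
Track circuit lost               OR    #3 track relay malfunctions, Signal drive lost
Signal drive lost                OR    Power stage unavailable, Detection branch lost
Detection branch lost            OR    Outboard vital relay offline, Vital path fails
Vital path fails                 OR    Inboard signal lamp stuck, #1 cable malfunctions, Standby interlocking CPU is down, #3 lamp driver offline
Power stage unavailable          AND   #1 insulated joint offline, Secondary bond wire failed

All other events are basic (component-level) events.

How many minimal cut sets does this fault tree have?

Power stage unavailable [AND]: one cut set from each child combined → 1 × 1 = 1 cut set(s).
Vital path fails [OR]: union of children's cut sets → 4 cut set(s).
Detection branch lost [OR]: union of children's cut sets → 5 cut set(s).
Signal drive lost [OR]: union of children's cut sets → 6 cut set(s).
Track circuit lost [OR]: union of children's cut sets → 7 cut set(s).
Interlocking logic unavailable [AND]: one cut set from each child combined → 1 × 1 × 1 × 1 = 1 cut set(s).
Power stage 2 inoperative [AND]: one cut set from each child combined → 1 × 1 = 1 cut set(s).
Rail signal shows false clear [OR]: union of children's cut sets → 8 cut set(s).
Minimal cut sets: {#3 track relay malfunctions}; {#1 insulated joint offline, Secondary bond wire failed}; {Outboard vital relay offline}; {Inboard signal lamp stuck}; {#1 cable malfunctions}; {Standby interlocking CPU is down}; {#3 lamp driver offline}; {#1 axle counter faulted, A power supply fails, C bond wire 2 faulted, Main track relay 2 fails, Upper insulated joint 2 failed}.

8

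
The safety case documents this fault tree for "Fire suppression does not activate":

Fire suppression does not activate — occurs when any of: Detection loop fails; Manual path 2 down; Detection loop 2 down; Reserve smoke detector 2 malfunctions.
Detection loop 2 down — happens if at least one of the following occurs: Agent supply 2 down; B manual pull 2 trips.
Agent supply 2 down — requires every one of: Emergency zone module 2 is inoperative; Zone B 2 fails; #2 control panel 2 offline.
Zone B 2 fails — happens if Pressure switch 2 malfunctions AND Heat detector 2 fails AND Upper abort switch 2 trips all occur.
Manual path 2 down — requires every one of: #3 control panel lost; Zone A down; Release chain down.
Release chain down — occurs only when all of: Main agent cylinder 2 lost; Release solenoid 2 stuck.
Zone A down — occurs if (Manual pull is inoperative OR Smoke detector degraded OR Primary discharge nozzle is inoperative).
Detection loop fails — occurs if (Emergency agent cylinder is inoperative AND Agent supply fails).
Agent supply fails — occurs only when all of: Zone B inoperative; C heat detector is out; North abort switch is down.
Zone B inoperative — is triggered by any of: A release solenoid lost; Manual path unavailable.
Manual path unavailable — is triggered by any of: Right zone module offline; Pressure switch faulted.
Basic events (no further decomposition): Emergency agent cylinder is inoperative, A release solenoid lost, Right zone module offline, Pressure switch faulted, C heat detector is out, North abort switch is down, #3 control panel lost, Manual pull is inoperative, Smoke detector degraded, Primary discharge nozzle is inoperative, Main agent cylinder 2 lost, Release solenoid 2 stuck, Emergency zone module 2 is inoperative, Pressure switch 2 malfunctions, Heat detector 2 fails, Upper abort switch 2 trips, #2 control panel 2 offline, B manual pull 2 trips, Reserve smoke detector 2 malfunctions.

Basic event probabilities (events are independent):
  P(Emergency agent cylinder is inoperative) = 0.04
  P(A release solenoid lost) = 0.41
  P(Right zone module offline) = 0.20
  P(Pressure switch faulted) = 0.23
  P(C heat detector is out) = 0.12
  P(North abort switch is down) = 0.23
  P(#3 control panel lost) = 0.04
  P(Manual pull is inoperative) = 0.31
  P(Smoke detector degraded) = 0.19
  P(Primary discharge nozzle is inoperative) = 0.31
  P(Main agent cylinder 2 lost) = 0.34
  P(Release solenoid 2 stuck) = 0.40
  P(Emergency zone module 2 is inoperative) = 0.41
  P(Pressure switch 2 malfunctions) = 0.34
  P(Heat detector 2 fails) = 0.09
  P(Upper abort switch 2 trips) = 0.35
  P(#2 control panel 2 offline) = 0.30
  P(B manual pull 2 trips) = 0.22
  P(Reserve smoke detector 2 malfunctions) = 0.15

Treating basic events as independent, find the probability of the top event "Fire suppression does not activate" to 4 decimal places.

0.3406

P(Manual path unavailable) [OR] = 1 − (1−0.20) × (1−0.23) = 0.384000
P(Zone B inoperative) [OR] = 1 − (1−0.41) × (1−0.384000) = 0.636560
P(Agent supply fails) [AND] = 0.636560 × 0.12 × 0.23 = 0.017569
P(Detection loop fails) [AND] = 0.04 × 0.017569 = 0.000703
P(Zone A down) [OR] = 1 − (1−0.31) × (1−0.19) × (1−0.31) = 0.614359
P(Release chain down) [AND] = 0.34 × 0.40 = 0.136000
P(Manual path 2 down) [AND] = 0.04 × 0.614359 × 0.136000 = 0.003342
P(Zone B 2 fails) [AND] = 0.34 × 0.09 × 0.35 = 0.010710
P(Agent supply 2 down) [AND] = 0.41 × 0.010710 × 0.30 = 0.001317
P(Detection loop 2 down) [OR] = 1 − (1−0.001317) × (1−0.22) = 0.221027
P(Fire suppression does not activate) [OR] = 1 − (1−0.000703) × (1−0.003342) × (1−0.221027) × (1−0.15) = 0.340550
Rounded to 4 decimal places: P(Fire suppression does not activate) ≈ 0.3406.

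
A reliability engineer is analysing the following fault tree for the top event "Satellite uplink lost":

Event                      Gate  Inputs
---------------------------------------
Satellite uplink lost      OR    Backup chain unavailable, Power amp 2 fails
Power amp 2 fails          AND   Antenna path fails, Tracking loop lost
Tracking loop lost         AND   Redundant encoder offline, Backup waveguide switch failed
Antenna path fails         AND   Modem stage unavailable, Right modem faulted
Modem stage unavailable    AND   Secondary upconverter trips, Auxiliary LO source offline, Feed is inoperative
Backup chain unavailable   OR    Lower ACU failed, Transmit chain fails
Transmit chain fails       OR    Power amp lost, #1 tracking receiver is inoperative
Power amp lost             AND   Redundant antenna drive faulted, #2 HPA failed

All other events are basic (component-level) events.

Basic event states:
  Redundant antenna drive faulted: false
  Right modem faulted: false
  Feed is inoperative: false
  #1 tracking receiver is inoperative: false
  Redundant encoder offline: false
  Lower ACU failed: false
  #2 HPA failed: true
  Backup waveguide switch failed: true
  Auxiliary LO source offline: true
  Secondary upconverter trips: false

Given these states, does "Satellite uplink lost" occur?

No

Power amp lost [AND]: Redundant antenna drive faulted=not, #2 HPA failed=occurs → not all inputs occur → does not occur.
Transmit chain fails [OR]: Power amp lost=not, #1 tracking receiver is inoperative=not → no input occurs → does not occur.
Backup chain unavailable [OR]: Lower ACU failed=not, Transmit chain fails=not → no input occurs → does not occur.
Modem stage unavailable [AND]: Secondary upconverter trips=not, Auxiliary LO source offline=occurs, Feed is inoperative=not → not all inputs occur → does not occur.
Antenna path fails [AND]: Modem stage unavailable=not, Right modem faulted=not → not all inputs occur → does not occur.
Tracking loop lost [AND]: Redundant encoder offline=not, Backup waveguide switch failed=occurs → not all inputs occur → does not occur.
Power amp 2 fails [AND]: Antenna path fails=not, Tracking loop lost=not → not all inputs occur → does not occur.
Satellite uplink lost [OR]: Backup chain unavailable=not, Power amp 2 fails=not → no input occurs → does not occur.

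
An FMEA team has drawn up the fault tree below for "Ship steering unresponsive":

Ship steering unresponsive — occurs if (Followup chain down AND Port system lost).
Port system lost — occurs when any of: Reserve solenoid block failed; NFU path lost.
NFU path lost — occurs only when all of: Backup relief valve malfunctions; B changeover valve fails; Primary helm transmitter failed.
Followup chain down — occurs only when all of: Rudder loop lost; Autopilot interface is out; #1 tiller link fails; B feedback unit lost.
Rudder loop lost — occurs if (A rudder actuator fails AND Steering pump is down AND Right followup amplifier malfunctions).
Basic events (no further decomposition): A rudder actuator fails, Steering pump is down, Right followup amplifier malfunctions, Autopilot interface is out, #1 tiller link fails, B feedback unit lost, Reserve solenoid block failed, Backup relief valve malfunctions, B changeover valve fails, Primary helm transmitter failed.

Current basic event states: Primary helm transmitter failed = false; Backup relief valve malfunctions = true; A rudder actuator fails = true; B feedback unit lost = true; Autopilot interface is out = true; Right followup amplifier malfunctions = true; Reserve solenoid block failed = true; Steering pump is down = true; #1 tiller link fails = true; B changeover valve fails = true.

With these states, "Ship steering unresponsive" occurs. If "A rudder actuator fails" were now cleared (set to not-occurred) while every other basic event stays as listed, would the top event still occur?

No

Counterfactual: set "A rudder actuator fails" to not occurred.
Rudder loop lost [AND]: A rudder actuator fails=not, Steering pump is down=occurs, Right followup amplifier malfunctions=occurs → not all inputs occur → does not occur.
Followup chain down [AND]: Rudder loop lost=not, Autopilot interface is out=occurs, #1 tiller link fails=occurs, B feedback unit lost=occurs → not all inputs occur → does not occur.
NFU path lost [AND]: Backup relief valve malfunctions=occurs, B changeover valve fails=occurs, Primary helm transmitter failed=not → not all inputs occur → does not occur.
Port system lost [OR]: Reserve solenoid block failed=occurs, NFU path lost=not → at least one input occurs → occurs.
Ship steering unresponsive [AND]: Followup chain down=not, Port system lost=occurs → not all inputs occur → does not occur.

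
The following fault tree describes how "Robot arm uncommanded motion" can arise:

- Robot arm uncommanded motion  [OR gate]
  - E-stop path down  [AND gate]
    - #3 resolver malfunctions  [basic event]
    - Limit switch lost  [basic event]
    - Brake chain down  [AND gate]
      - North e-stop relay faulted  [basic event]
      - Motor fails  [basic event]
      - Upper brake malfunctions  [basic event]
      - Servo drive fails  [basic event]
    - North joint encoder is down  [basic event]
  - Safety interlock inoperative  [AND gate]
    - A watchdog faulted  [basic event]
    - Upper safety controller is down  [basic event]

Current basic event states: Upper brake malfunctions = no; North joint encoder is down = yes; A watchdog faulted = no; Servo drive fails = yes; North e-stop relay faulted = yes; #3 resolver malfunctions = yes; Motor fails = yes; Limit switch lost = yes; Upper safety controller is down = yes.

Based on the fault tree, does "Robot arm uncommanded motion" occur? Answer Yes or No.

Brake chain down [AND]: North e-stop relay faulted=occurs, Motor fails=occurs, Upper brake malfunctions=not, Servo drive fails=occurs → not all inputs occur → does not occur.
E-stop path down [AND]: #3 resolver malfunctions=occurs, Limit switch lost=occurs, Brake chain down=not, North joint encoder is down=occurs → not all inputs occur → does not occur.
Safety interlock inoperative [AND]: A watchdog faulted=not, Upper safety controller is down=occurs → not all inputs occur → does not occur.
Robot arm uncommanded motion [OR]: E-stop path down=not, Safety interlock inoperative=not → no input occurs → does not occur.

No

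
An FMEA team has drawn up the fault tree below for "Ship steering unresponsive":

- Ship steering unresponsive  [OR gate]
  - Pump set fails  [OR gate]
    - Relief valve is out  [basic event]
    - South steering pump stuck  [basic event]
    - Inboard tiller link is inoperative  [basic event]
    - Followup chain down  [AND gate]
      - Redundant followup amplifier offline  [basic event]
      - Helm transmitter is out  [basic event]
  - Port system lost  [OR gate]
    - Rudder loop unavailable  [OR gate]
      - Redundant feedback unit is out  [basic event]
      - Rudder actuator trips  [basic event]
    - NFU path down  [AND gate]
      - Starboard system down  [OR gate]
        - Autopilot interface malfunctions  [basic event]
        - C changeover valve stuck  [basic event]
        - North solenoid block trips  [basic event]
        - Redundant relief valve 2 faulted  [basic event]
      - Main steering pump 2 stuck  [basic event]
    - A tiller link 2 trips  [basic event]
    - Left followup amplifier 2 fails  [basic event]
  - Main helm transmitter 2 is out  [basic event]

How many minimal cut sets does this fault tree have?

Followup chain down [AND]: one cut set from each child combined → 1 × 1 = 1 cut set(s).
Pump set fails [OR]: union of children's cut sets → 4 cut set(s).
Rudder loop unavailable [OR]: union of children's cut sets → 2 cut set(s).
Starboard system down [OR]: union of children's cut sets → 4 cut set(s).
NFU path down [AND]: one cut set from each child combined → 4 × 1 = 4 cut set(s).
Port system lost [OR]: union of children's cut sets → 8 cut set(s).
Ship steering unresponsive [OR]: union of children's cut sets → 13 cut set(s).

13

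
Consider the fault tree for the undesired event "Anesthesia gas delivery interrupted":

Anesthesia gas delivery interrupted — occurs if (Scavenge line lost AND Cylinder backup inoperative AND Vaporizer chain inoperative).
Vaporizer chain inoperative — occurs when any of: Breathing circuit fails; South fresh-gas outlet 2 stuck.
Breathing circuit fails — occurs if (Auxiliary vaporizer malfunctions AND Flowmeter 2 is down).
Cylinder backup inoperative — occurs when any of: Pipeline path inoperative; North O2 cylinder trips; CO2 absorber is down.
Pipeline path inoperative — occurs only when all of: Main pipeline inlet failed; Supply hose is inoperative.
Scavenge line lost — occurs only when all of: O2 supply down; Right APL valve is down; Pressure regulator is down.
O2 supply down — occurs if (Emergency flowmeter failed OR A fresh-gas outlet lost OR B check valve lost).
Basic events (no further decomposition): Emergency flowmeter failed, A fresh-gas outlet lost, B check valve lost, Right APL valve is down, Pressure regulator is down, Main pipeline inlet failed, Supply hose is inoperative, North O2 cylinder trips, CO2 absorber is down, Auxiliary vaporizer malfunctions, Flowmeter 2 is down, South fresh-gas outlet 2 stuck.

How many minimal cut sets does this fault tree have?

O2 supply down [OR]: union of children's cut sets → 3 cut set(s).
Scavenge line lost [AND]: one cut set from each child combined → 3 × 1 × 1 = 3 cut set(s).
Pipeline path inoperative [AND]: one cut set from each child combined → 1 × 1 = 1 cut set(s).
Cylinder backup inoperative [OR]: union of children's cut sets → 3 cut set(s).
Breathing circuit fails [AND]: one cut set from each child combined → 1 × 1 = 1 cut set(s).
Vaporizer chain inoperative [OR]: union of children's cut sets → 2 cut set(s).
Anesthesia gas delivery interrupted [AND]: one cut set from each child combined → 3 × 3 × 2 = 18 cut set(s).

18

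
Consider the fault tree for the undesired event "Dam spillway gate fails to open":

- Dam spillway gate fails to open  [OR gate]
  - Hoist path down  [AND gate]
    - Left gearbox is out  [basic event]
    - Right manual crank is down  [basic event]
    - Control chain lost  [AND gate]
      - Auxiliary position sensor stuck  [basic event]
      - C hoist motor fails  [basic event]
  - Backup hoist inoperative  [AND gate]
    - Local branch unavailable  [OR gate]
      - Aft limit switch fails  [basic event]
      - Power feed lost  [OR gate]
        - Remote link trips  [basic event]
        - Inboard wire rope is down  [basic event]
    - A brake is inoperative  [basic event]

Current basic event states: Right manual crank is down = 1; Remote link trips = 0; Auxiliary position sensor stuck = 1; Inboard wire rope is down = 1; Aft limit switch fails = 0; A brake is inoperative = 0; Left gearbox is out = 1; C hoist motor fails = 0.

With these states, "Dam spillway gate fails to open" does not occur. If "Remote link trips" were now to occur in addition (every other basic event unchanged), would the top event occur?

Counterfactual: set "Remote link trips" to occurred.
Control chain lost [AND]: Auxiliary position sensor stuck=occurs, C hoist motor fails=not → not all inputs occur → does not occur.
Hoist path down [AND]: Left gearbox is out=occurs, Right manual crank is down=occurs, Control chain lost=not → not all inputs occur → does not occur.
Power feed lost [OR]: Remote link trips=occurs, Inboard wire rope is down=occurs → at least one input occurs → occurs.
Local branch unavailable [OR]: Aft limit switch fails=not, Power feed lost=occurs → at least one input occurs → occurs.
Backup hoist inoperative [AND]: Local branch unavailable=occurs, A brake is inoperative=not → not all inputs occur → does not occur.
Dam spillway gate fails to open [OR]: Hoist path down=not, Backup hoist inoperative=not → no input occurs → does not occur.

No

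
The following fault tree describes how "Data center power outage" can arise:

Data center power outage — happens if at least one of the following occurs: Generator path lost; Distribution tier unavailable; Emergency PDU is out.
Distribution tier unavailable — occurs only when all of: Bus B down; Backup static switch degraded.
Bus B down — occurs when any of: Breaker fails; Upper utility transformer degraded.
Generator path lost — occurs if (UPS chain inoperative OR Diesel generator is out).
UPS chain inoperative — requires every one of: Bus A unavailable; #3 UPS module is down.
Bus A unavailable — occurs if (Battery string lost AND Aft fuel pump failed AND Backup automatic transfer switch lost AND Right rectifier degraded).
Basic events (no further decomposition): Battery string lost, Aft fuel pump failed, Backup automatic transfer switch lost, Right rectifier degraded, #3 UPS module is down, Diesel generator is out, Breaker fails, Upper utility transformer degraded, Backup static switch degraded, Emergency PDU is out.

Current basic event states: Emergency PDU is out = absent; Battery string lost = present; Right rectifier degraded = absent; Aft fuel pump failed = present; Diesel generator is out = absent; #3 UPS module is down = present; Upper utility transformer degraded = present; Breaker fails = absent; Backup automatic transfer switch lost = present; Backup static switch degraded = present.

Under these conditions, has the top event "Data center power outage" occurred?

Bus A unavailable [AND]: Battery string lost=occurs, Aft fuel pump failed=occurs, Backup automatic transfer switch lost=occurs, Right rectifier degraded=not → not all inputs occur → does not occur.
UPS chain inoperative [AND]: Bus A unavailable=not, #3 UPS module is down=occurs → not all inputs occur → does not occur.
Generator path lost [OR]: UPS chain inoperative=not, Diesel generator is out=not → no input occurs → does not occur.
Bus B down [OR]: Breaker fails=not, Upper utility transformer degraded=occurs → at least one input occurs → occurs.
Distribution tier unavailable [AND]: Bus B down=occurs, Backup static switch degraded=occurs → all inputs occur → occurs.
Data center power outage [OR]: Generator path lost=not, Distribution tier unavailable=occurs, Emergency PDU is out=not → at least one input occurs → occurs.

Yes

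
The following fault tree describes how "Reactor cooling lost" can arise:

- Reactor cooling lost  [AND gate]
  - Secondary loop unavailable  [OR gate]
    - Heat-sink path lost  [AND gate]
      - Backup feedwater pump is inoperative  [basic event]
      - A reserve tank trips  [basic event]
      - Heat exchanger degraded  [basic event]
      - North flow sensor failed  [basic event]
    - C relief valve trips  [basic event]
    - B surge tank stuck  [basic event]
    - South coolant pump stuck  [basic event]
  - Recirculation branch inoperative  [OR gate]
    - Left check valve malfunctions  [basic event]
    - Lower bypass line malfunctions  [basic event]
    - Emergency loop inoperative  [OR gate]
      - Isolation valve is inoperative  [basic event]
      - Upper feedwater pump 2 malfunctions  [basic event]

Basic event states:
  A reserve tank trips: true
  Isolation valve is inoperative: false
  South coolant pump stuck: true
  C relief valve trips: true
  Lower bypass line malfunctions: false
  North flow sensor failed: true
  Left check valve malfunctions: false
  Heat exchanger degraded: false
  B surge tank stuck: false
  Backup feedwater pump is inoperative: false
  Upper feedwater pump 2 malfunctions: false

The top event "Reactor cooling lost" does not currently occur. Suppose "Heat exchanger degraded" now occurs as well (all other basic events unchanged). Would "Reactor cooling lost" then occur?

Counterfactual: set "Heat exchanger degraded" to occurred.
Heat-sink path lost [AND]: Backup feedwater pump is inoperative=not, A reserve tank trips=occurs, Heat exchanger degraded=occurs, North flow sensor failed=occurs → not all inputs occur → does not occur.
Secondary loop unavailable [OR]: Heat-sink path lost=not, C relief valve trips=occurs, B surge tank stuck=not, South coolant pump stuck=occurs → at least one input occurs → occurs.
Emergency loop inoperative [OR]: Isolation valve is inoperative=not, Upper feedwater pump 2 malfunctions=not → no input occurs → does not occur.
Recirculation branch inoperative [OR]: Left check valve malfunctions=not, Lower bypass line malfunctions=not, Emergency loop inoperative=not → no input occurs → does not occur.
Reactor cooling lost [AND]: Secondary loop unavailable=occurs, Recirculation branch inoperative=not → not all inputs occur → does not occur.

No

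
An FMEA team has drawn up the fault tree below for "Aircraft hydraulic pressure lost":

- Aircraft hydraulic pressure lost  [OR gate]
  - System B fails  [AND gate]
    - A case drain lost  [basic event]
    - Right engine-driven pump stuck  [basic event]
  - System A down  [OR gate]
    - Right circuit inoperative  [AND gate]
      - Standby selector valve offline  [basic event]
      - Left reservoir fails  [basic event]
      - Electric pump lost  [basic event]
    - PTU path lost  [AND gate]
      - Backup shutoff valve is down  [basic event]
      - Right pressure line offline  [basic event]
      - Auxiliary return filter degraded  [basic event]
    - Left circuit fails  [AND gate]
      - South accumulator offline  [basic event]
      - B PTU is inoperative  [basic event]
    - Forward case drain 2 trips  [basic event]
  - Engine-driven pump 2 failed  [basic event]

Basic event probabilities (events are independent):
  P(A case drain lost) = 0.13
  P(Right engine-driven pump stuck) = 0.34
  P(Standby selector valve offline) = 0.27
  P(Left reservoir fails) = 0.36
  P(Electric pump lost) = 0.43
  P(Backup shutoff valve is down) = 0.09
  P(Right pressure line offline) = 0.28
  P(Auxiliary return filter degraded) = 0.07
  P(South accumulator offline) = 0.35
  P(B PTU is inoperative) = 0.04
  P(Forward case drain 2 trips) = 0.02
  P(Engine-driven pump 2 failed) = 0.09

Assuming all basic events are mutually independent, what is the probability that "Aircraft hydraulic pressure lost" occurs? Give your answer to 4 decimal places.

0.1961

P(System B fails) [AND] = 0.13 × 0.34 = 0.044200
P(Right circuit inoperative) [AND] = 0.27 × 0.36 × 0.43 = 0.041796
P(PTU path lost) [AND] = 0.09 × 0.28 × 0.07 = 0.001764
P(Left circuit fails) [AND] = 0.35 × 0.04 = 0.014000
P(System A down) [OR] = 1 − (1−0.041796) × (1−0.001764) × (1−0.014000) × (1−0.02) = 0.075740
P(Aircraft hydraulic pressure lost) [OR] = 1 − (1−0.044200) × (1−0.075740) × (1−0.09) = 0.196099
Rounded to 4 decimal places: P(Aircraft hydraulic pressure lost) ≈ 0.1961.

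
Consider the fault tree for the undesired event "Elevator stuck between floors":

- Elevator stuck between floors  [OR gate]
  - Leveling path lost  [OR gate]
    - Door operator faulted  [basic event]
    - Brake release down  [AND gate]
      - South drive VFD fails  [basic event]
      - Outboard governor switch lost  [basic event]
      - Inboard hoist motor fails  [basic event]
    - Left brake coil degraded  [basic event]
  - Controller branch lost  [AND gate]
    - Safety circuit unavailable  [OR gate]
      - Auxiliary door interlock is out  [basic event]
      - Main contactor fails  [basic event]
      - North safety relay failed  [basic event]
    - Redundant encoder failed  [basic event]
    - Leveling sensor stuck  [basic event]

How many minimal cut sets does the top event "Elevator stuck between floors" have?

6

Brake release down [AND]: one cut set from each child combined → 1 × 1 × 1 = 1 cut set(s).
Leveling path lost [OR]: union of children's cut sets → 3 cut set(s).
Safety circuit unavailable [OR]: union of children's cut sets → 3 cut set(s).
Controller branch lost [AND]: one cut set from each child combined → 3 × 1 × 1 = 3 cut set(s).
Elevator stuck between floors [OR]: union of children's cut sets → 6 cut set(s).
Minimal cut sets: {Door operator faulted}; {Inboard hoist motor fails, Outboard governor switch lost, South drive VFD fails}; {Left brake coil degraded}; {Auxiliary door interlock is out, Leveling sensor stuck, Redundant encoder failed}; {Leveling sensor stuck, Main contactor fails, Redundant encoder failed}; {Leveling sensor stuck, North safety relay failed, Redundant encoder failed}.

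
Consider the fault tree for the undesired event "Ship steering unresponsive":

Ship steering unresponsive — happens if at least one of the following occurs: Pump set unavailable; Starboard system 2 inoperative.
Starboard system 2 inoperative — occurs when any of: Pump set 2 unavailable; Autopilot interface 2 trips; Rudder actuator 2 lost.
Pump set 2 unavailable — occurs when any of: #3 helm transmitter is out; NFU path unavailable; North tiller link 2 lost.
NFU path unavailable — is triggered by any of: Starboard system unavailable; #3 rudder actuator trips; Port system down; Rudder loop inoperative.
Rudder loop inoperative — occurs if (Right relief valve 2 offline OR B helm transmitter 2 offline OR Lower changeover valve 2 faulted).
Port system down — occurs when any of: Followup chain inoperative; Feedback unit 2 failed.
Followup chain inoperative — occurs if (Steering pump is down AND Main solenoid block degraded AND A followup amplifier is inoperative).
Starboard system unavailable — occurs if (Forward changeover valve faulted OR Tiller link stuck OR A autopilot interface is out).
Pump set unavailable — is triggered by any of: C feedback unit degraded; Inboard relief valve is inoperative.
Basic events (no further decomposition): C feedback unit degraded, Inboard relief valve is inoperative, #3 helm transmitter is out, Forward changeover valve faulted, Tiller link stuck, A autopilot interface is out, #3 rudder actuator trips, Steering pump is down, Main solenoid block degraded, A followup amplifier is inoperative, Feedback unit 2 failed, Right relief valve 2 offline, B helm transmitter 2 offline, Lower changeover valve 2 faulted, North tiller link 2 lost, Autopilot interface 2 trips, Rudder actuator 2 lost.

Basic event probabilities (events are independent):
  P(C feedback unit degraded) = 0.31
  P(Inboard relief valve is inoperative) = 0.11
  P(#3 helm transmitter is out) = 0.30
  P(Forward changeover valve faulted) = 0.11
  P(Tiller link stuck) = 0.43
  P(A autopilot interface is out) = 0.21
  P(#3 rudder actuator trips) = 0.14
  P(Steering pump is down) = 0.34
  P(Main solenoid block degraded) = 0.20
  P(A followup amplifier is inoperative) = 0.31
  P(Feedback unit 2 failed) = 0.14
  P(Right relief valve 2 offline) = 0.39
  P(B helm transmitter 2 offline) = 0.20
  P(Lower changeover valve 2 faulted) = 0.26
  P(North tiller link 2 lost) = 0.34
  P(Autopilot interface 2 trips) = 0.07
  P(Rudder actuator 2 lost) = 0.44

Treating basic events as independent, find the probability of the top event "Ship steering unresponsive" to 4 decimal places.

0.9845

P(Pump set unavailable) [OR] = 1 − (1−0.31) × (1−0.11) = 0.385900
P(Starboard system unavailable) [OR] = 1 − (1−0.11) × (1−0.43) × (1−0.21) = 0.599233
P(Followup chain inoperative) [AND] = 0.34 × 0.20 × 0.31 = 0.021080
P(Port system down) [OR] = 1 − (1−0.021080) × (1−0.14) = 0.158129
P(Rudder loop inoperative) [OR] = 1 − (1−0.39) × (1−0.20) × (1−0.26) = 0.638880
P(NFU path unavailable) [OR] = 1 − (1−0.599233) × (1−0.14) × (1−0.158129) × (1−0.638880) = 0.895218
P(Pump set 2 unavailable) [OR] = 1 − (1−0.30) × (1−0.895218) × (1−0.34) = 0.951591
P(Starboard system 2 inoperative) [OR] = 1 − (1−0.951591) × (1−0.07) × (1−0.44) = 0.974789
P(Ship steering unresponsive) [OR] = 1 − (1−0.385900) × (1−0.974789) = 0.984518
Rounded to 4 decimal places: P(Ship steering unresponsive) ≈ 0.9845.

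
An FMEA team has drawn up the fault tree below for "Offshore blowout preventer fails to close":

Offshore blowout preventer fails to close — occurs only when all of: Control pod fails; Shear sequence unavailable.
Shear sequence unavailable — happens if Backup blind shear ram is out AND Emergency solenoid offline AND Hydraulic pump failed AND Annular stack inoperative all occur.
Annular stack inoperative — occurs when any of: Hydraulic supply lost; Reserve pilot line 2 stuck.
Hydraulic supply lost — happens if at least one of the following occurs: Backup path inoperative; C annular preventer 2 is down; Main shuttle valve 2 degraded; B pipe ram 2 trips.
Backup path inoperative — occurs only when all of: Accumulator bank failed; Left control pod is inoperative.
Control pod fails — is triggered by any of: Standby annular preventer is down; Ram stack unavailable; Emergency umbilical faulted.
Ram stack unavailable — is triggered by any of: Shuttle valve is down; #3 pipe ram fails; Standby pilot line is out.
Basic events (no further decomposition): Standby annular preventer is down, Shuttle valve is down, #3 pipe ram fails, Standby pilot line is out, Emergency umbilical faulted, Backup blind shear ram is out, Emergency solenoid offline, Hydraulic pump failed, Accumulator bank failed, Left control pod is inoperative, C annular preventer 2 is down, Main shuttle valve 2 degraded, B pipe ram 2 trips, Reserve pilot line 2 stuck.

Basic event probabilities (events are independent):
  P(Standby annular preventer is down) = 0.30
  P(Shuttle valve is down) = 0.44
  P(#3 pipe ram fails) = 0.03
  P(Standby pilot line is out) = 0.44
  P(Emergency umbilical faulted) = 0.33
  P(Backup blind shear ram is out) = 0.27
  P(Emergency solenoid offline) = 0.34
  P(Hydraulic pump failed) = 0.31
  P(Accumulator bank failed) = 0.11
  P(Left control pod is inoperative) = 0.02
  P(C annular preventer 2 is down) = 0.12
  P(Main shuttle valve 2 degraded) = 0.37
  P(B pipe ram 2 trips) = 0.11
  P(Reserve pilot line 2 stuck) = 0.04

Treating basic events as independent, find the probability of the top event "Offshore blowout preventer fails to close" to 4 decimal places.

0.0129

P(Ram stack unavailable) [OR] = 1 − (1−0.44) × (1−0.03) × (1−0.44) = 0.695808
P(Control pod fails) [OR] = 1 − (1−0.30) × (1−0.695808) × (1−0.33) = 0.857334
P(Backup path inoperative) [AND] = 0.11 × 0.02 = 0.002200
P(Hydraulic supply lost) [OR] = 1 − (1−0.002200) × (1−0.12) × (1−0.37) × (1−0.11) = 0.507670
P(Annular stack inoperative) [OR] = 1 − (1−0.507670) × (1−0.04) = 0.527363
P(Shear sequence unavailable) [AND] = 0.27 × 0.34 × 0.31 × 0.527363 = 0.015008
P(Offshore blowout preventer fails to close) [AND] = 0.857334 × 0.015008 = 0.012867
Rounded to 4 decimal places: P(Offshore blowout preventer fails to close) ≈ 0.0129.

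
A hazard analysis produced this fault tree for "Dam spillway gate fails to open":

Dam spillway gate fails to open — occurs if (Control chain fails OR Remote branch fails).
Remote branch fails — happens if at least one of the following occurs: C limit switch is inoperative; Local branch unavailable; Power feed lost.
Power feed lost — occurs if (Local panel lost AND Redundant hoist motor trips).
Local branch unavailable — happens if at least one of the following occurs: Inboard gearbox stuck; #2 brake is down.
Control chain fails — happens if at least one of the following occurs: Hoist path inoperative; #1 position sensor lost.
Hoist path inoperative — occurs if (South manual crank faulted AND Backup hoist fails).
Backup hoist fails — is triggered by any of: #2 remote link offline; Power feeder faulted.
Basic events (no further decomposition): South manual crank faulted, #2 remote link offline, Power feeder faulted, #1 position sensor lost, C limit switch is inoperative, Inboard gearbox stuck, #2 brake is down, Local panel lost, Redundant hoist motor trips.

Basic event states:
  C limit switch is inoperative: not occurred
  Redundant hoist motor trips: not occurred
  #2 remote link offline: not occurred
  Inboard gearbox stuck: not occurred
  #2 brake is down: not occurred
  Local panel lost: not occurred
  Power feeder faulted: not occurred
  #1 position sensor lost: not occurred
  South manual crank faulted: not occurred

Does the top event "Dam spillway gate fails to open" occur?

No

Backup hoist fails [OR]: #2 remote link offline=not, Power feeder faulted=not → no input occurs → does not occur.
Hoist path inoperative [AND]: South manual crank faulted=not, Backup hoist fails=not → not all inputs occur → does not occur.
Control chain fails [OR]: Hoist path inoperative=not, #1 position sensor lost=not → no input occurs → does not occur.
Local branch unavailable [OR]: Inboard gearbox stuck=not, #2 brake is down=not → no input occurs → does not occur.
Power feed lost [AND]: Local panel lost=not, Redundant hoist motor trips=not → not all inputs occur → does not occur.
Remote branch fails [OR]: C limit switch is inoperative=not, Local branch unavailable=not, Power feed lost=not → no input occurs → does not occur.
Dam spillway gate fails to open [OR]: Control chain fails=not, Remote branch fails=not → no input occurs → does not occur.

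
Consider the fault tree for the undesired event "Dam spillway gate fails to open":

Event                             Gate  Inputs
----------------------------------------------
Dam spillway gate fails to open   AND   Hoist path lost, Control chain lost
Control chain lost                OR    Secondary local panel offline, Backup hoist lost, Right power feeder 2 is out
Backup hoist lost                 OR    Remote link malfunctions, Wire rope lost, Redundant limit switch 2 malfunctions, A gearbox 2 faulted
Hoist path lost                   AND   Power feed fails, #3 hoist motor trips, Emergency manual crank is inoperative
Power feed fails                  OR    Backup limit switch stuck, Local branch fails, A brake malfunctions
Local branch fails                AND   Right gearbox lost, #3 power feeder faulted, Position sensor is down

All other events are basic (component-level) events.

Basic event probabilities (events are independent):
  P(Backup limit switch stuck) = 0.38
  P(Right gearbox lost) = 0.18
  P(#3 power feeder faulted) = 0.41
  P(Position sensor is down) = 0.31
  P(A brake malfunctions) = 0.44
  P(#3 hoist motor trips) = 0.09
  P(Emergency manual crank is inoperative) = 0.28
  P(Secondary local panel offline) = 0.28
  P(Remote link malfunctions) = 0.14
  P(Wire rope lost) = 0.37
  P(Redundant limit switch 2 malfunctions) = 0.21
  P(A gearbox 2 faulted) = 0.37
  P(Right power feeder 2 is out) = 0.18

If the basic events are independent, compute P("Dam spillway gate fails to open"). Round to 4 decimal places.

P(Local branch fails) [AND] = 0.18 × 0.41 × 0.31 = 0.022878
P(Power feed fails) [OR] = 1 − (1−0.38) × (1−0.022878) × (1−0.44) = 0.660743
P(Hoist path lost) [AND] = 0.660743 × 0.09 × 0.28 = 0.016651
P(Backup hoist lost) [OR] = 1 − (1−0.14) × (1−0.37) × (1−0.21) × (1−0.37) = 0.730346
P(Control chain lost) [OR] = 1 − (1−0.28) × (1−0.730346) × (1−0.18) = 0.840796
P(Dam spillway gate fails to open) [AND] = 0.016651 × 0.840796 = 0.014000
Rounded to 4 decimal places: P(Dam spillway gate fails to open) ≈ 0.0140.

0.0140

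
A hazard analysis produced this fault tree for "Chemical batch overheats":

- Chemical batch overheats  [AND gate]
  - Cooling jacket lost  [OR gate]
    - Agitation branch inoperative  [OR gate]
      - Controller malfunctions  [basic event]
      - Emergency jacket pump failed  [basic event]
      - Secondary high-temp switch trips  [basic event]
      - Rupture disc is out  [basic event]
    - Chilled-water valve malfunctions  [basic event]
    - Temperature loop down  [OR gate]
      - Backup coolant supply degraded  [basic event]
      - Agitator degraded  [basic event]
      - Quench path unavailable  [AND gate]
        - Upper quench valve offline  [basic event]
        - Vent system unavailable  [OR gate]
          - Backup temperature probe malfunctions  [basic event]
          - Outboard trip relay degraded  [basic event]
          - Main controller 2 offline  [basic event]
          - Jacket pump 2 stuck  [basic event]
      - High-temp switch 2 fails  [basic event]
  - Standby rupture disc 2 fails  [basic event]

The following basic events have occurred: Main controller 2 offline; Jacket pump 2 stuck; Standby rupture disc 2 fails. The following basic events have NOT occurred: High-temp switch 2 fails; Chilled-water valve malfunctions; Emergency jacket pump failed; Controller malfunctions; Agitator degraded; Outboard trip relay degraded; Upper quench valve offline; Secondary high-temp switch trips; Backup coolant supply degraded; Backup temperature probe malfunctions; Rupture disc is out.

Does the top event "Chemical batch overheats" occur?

No

Agitation branch inoperative [OR]: Controller malfunctions=not, Emergency jacket pump failed=not, Secondary high-temp switch trips=not, Rupture disc is out=not → no input occurs → does not occur.
Vent system unavailable [OR]: Backup temperature probe malfunctions=not, Outboard trip relay degraded=not, Main controller 2 offline=occurs, Jacket pump 2 stuck=occurs → at least one input occurs → occurs.
Quench path unavailable [AND]: Upper quench valve offline=not, Vent system unavailable=occurs → not all inputs occur → does not occur.
Temperature loop down [OR]: Backup coolant supply degraded=not, Agitator degraded=not, Quench path unavailable=not, High-temp switch 2 fails=not → no input occurs → does not occur.
Cooling jacket lost [OR]: Agitation branch inoperative=not, Chilled-water valve malfunctions=not, Temperature loop down=not → no input occurs → does not occur.
Chemical batch overheats [AND]: Cooling jacket lost=not, Standby rupture disc 2 fails=occurs → not all inputs occur → does not occur.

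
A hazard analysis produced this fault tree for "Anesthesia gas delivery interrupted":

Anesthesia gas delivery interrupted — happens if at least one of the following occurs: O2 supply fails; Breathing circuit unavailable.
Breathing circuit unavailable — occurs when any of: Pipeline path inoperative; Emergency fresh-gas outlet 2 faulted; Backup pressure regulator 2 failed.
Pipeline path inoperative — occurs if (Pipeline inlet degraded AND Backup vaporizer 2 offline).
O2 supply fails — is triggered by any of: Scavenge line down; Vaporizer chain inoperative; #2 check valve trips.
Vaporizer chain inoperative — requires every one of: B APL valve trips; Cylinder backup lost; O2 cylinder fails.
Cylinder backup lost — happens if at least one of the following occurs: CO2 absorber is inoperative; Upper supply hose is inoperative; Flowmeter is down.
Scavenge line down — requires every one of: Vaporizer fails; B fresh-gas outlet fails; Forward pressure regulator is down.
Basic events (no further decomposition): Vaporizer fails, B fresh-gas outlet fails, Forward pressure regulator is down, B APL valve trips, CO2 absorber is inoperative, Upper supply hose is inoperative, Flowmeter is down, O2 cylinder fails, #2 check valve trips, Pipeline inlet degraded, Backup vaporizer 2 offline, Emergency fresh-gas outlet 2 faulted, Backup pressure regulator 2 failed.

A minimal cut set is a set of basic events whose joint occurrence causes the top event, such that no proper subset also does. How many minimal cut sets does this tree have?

8

Scavenge line down [AND]: one cut set from each child combined → 1 × 1 × 1 = 1 cut set(s).
Cylinder backup lost [OR]: union of children's cut sets → 3 cut set(s).
Vaporizer chain inoperative [AND]: one cut set from each child combined → 1 × 3 × 1 = 3 cut set(s).
O2 supply fails [OR]: union of children's cut sets → 5 cut set(s).
Pipeline path inoperative [AND]: one cut set from each child combined → 1 × 1 = 1 cut set(s).
Breathing circuit unavailable [OR]: union of children's cut sets → 3 cut set(s).
Anesthesia gas delivery interrupted [OR]: union of children's cut sets → 8 cut set(s).
Minimal cut sets: {B fresh-gas outlet fails, Forward pressure regulator is down, Vaporizer fails}; {B APL valve trips, CO2 absorber is inoperative, O2 cylinder fails}; {B APL valve trips, O2 cylinder fails, Upper supply hose is inoperative}; {B APL valve trips, Flowmeter is down, O2 cylinder fails}; {#2 check valve trips}; {Backup vaporizer 2 offline, Pipeline inlet degraded}; {Emergency fresh-gas outlet 2 faulted}; {Backup pressure regulator 2 failed}.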